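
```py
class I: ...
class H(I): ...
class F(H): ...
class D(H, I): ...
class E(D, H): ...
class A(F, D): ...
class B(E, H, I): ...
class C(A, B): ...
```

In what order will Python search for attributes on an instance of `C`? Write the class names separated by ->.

C -> A -> F -> B -> E -> D -> H -> I -> object

L[C] = C + merge(L[A], L[B], [A B])
  take A:  [A F D H I object] + [B E D H I object] + [A B]
  take F:  [F D H I object] + [B E D H I object] + [B]
  take B:  [D H I object] + [B E D H I object] + [B]
  take E:  [D H I object] + [E D H I object]
  take D:  [D H I object] + [D H I object]
  take H:  [H I object] + [H I object]
  take I:  [I object] + [I object]
  take object:  [object] + [object]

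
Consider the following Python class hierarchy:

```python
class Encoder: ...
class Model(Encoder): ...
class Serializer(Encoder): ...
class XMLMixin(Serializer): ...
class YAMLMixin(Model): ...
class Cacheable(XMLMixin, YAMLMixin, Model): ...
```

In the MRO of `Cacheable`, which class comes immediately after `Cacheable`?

L[Cacheable] = Cacheable + merge(L[XMLMixin], L[YAMLMixin], L[Model], [XMLMixin YAMLMixin Model])
  take XMLMixin:  [XMLMixin Serializer Encoder object] + [YAMLMixin Model Encoder object] + [Model Encoder object] + [XMLMixin YAMLMixin Model]
  take Serializer:  [Serializer Encoder object] + [YAMLMixin Model Encoder object] + [Model Encoder object] + [YAMLMixin Model]
  take YAMLMixin:  [Encoder object] + [YAMLMixin Model Encoder object] + [Model Encoder object] + [YAMLMixin Model]
  take Model:  [Encoder object] + [Model Encoder object] + [Model Encoder object] + [Model]
  take Encoder:  [Encoder object] + [Encoder object] + [Encoder object]
  take object:  [object] + [object] + [object]
MRO: Cacheable XMLMixin Serializer YAMLMixin Model Encoder object
Cacheable is at position 0; next is XMLMixin.

XMLMixin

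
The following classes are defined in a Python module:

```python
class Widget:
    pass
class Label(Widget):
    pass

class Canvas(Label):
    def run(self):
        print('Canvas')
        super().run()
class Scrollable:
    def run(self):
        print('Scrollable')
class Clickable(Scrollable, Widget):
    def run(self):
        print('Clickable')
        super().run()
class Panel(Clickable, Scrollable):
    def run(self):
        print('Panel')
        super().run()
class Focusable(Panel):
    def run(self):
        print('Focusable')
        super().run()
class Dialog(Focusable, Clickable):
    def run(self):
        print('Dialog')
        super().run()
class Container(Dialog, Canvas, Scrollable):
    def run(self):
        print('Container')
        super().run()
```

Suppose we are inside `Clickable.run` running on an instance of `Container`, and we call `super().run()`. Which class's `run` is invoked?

Canvas

L[Container] = Container + merge(L[Dialog], L[Canvas], L[Scrollable], [Dialog Canvas Scrollable])
  take Dialog:  [Dialog Focusable Panel Clickable Scrollable Widget object] + [Canvas Label Widget object] + [Scrollable object] + [Dialog Canvas Scrollable]
  take Focusable:  [Focusable Panel Clickable Scrollable Widget object] + [Canvas Label Widget object] + [Scrollable object] + [Canvas Scrollable]
  take Panel:  [Panel Clickable Scrollable Widget object] + [Canvas Label Widget object] + [Scrollable object] + [Canvas Scrollable]
  take Clickable:  [Clickable Scrollable Widget object] + [Canvas Label Widget object] + [Scrollable object] + [Canvas Scrollable]
  take Canvas:  [Scrollable Widget object] + [Canvas Label Widget object] + [Scrollable object] + [Canvas Scrollable]
  take Scrollable:  [Scrollable Widget object] + [Label Widget object] + [Scrollable object] + [Scrollable]
  take Label:  [Widget object] + [Label Widget object] + [object]
  take Widget:  [Widget object] + [Widget object] + [object]
  take object:  [object] + [object] + [object]
MRO: Container Dialog Focusable Panel Clickable Canvas Scrollable Label Widget object
super() in Clickable.run on a Container instance goes to the class after Clickable in Container's MRO: Canvas.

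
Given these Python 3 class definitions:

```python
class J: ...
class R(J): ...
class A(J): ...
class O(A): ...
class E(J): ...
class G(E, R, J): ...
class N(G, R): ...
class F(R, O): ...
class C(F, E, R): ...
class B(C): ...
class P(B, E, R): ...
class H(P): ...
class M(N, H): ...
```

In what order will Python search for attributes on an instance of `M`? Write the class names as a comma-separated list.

M, N, G, H, P, B, C, F, E, R, O, A, J, object

L[M] = M + merge(L[N], L[H], [N H])
  take N:  [N G E R J object] + [H P B C F E R O A J object] + [N H]
  take G:  [G E R J object] + [H P B C F E R O A J object] + [H]
  take H:  [E R J object] + [H P B C F E R O A J object] + [H]
  take P:  [E R J object] + [P B C F E R O A J object]
  take B:  [E R J object] + [B C F E R O A J object]
  take C:  [E R J object] + [C F E R O A J object]
  take F:  [E R J object] + [F E R O A J object]
  take E:  [E R J object] + [E R O A J object]
  take R:  [R J object] + [R O A J object]
  take O:  [J object] + [O A J object]
  take A:  [J object] + [A J object]
  take J:  [J object] + [J object]
  take object:  [object] + [object]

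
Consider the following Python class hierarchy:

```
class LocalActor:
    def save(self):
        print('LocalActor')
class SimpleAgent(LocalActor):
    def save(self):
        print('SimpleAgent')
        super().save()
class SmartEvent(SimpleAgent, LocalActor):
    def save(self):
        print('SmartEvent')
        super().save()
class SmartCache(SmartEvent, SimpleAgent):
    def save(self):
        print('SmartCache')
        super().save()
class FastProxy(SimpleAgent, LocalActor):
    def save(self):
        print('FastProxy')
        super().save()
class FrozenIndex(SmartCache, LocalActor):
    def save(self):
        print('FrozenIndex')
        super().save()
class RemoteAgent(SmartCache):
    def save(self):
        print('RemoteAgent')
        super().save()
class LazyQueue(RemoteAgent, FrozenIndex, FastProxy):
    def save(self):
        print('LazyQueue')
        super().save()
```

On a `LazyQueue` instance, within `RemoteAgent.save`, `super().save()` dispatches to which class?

FrozenIndex

L[LazyQueue] = LazyQueue + merge(L[RemoteAgent], L[FrozenIndex], L[FastProxy], [RemoteAgent FrozenIndex FastProxy])
  take RemoteAgent:  [RemoteAgent SmartCache SmartEvent SimpleAgent LocalActor object] + [FrozenIndex SmartCache SmartEvent SimpleAgent LocalActor object] + [FastProxy SimpleAgent LocalActor object] + [RemoteAgent FrozenIndex FastProxy]
  take FrozenIndex:  [SmartCache SmartEvent SimpleAgent LocalActor object] + [FrozenIndex SmartCache SmartEvent SimpleAgent LocalActor object] + [FastProxy SimpleAgent LocalActor object] + [FrozenIndex FastProxy]
  take SmartCache:  [SmartCache SmartEvent SimpleAgent LocalActor object] + [SmartCache SmartEvent SimpleAgent LocalActor object] + [FastProxy SimpleAgent LocalActor object] + [FastProxy]
  take SmartEvent:  [SmartEvent SimpleAgent LocalActor object] + [SmartEvent SimpleAgent LocalActor object] + [FastProxy SimpleAgent LocalActor object] + [FastProxy]
  take FastProxy:  [SimpleAgent LocalActor object] + [SimpleAgent LocalActor object] + [FastProxy SimpleAgent LocalActor object] + [FastProxy]
  take SimpleAgent:  [SimpleAgent LocalActor object] + [SimpleAgent LocalActor object] + [SimpleAgent LocalActor object]
  take LocalActor:  [LocalActor object] + [LocalActor object] + [LocalActor object]
  take object:  [object] + [object] + [object]
MRO: LazyQueue RemoteAgent FrozenIndex SmartCache SmartEvent FastProxy SimpleAgent LocalActor object
super() in RemoteAgent.save on a LazyQueue instance goes to the class after RemoteAgent in LazyQueue's MRO: FrozenIndex.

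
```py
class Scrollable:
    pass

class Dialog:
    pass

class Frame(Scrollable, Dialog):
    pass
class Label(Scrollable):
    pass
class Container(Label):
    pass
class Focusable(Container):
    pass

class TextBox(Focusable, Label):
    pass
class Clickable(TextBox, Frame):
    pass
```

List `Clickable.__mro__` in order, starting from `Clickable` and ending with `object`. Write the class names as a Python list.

[Clickable, TextBox, Focusable, Container, Label, Frame, Scrollable, Dialog, object]

L[Clickable] = Clickable + merge(L[TextBox], L[Frame], [TextBox Frame])
  take TextBox:  [TextBox Focusable Container Label Scrollable object] + [Frame Scrollable Dialog object] + [TextBox Frame]
  take Focusable:  [Focusable Container Label Scrollable object] + [Frame Scrollable Dialog object] + [Frame]
  take Container:  [Container Label Scrollable object] + [Frame Scrollable Dialog object] + [Frame]
  take Label:  [Label Scrollable object] + [Frame Scrollable Dialog object] + [Frame]
  take Frame:  [Scrollable object] + [Frame Scrollable Dialog object] + [Frame]
  take Scrollable:  [Scrollable object] + [Scrollable Dialog object]
  take Dialog:  [object] + [Dialog object]
  take object:  [object] + [object]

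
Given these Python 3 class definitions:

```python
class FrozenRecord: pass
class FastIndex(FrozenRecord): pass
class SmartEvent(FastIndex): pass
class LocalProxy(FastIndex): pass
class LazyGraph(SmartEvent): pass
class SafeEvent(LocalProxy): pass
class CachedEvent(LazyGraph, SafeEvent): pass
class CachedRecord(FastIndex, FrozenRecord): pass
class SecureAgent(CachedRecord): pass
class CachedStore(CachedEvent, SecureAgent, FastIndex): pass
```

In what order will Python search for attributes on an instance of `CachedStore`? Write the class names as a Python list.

L[CachedStore] = CachedStore + merge(L[CachedEvent], L[SecureAgent], L[FastIndex], [CachedEvent SecureAgent FastIndex])
  take CachedEvent:  [CachedEvent LazyGraph SmartEvent SafeEvent LocalProxy FastIndex FrozenRecord object] + [SecureAgent CachedRecord FastIndex FrozenRecord object] + [FastIndex FrozenRecord object] + [CachedEvent SecureAgent FastIndex]
  take LazyGraph:  [LazyGraph SmartEvent SafeEvent LocalProxy FastIndex FrozenRecord object] + [SecureAgent CachedRecord FastIndex FrozenRecord object] + [FastIndex FrozenRecord object] + [SecureAgent FastIndex]
  take SmartEvent:  [SmartEvent SafeEvent LocalProxy FastIndex FrozenRecord object] + [SecureAgent CachedRecord FastIndex FrozenRecord object] + [FastIndex FrozenRecord object] + [SecureAgent FastIndex]
  take SafeEvent:  [SafeEvent LocalProxy FastIndex FrozenRecord object] + [SecureAgent CachedRecord FastIndex FrozenRecord object] + [FastIndex FrozenRecord object] + [SecureAgent FastIndex]
  take LocalProxy:  [LocalProxy FastIndex FrozenRecord object] + [SecureAgent CachedRecord FastIndex FrozenRecord object] + [FastIndex FrozenRecord object] + [SecureAgent FastIndex]
  take SecureAgent:  [FastIndex FrozenRecord object] + [SecureAgent CachedRecord FastIndex FrozenRecord object] + [FastIndex FrozenRecord object] + [SecureAgent FastIndex]
  take CachedRecord:  [FastIndex FrozenRecord object] + [CachedRecord FastIndex FrozenRecord object] + [FastIndex FrozenRecord object] + [FastIndex]
  take FastIndex:  [FastIndex FrozenRecord object] + [FastIndex FrozenRecord object] + [FastIndex FrozenRecord object] + [FastIndex]
  take FrozenRecord:  [FrozenRecord object] + [FrozenRecord object] + [FrozenRecord object]
  take object:  [object] + [object] + [object]

[CachedStore, CachedEvent, LazyGraph, SmartEvent, SafeEvent, LocalProxy, SecureAgent, CachedRecord, FastIndex, FrozenRecord, object]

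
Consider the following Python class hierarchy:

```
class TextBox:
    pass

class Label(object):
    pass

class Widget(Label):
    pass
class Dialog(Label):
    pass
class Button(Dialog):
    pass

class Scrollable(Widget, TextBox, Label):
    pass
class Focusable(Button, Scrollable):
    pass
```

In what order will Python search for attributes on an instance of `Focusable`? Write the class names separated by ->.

L[Focusable] = Focusable + merge(L[Button], L[Scrollable], [Button Scrollable])
  take Button:  [Button Dialog Label object] + [Scrollable Widget TextBox Label object] + [Button Scrollable]
  take Dialog:  [Dialog Label object] + [Scrollable Widget TextBox Label object] + [Scrollable]
  take Scrollable:  [Label object] + [Scrollable Widget TextBox Label object] + [Scrollable]
  take Widget:  [Label object] + [Widget TextBox Label object]
  take TextBox:  [Label object] + [TextBox Label object]
  take Label:  [Label object] + [Label object]
  take object:  [object] + [object]

Focusable -> Button -> Dialog -> Scrollable -> Widget -> TextBox -> Label -> object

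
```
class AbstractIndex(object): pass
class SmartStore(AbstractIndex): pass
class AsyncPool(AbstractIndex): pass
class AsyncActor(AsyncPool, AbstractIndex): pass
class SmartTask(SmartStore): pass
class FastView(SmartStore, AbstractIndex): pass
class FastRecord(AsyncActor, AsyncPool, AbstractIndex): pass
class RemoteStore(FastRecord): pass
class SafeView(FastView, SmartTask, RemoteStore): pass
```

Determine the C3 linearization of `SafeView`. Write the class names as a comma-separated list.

L[SafeView] = SafeView + merge(L[FastView], L[SmartTask], L[RemoteStore], [FastView SmartTask RemoteStore])
  take FastView:  [FastView SmartStore AbstractIndex object] + [SmartTask SmartStore AbstractIndex object] + [RemoteStore FastRecord AsyncActor AsyncPool AbstractIndex object] + [FastView SmartTask RemoteStore]
  take SmartTask:  [SmartStore AbstractIndex object] + [SmartTask SmartStore AbstractIndex object] + [RemoteStore FastRecord AsyncActor AsyncPool AbstractIndex object] + [SmartTask RemoteStore]
  take SmartStore:  [SmartStore AbstractIndex object] + [SmartStore AbstractIndex object] + [RemoteStore FastRecord AsyncActor AsyncPool AbstractIndex object] + [RemoteStore]
  take RemoteStore:  [AbstractIndex object] + [AbstractIndex object] + [RemoteStore FastRecord AsyncActor AsyncPool AbstractIndex object] + [RemoteStore]
  take FastRecord:  [AbstractIndex object] + [AbstractIndex object] + [FastRecord AsyncActor AsyncPool AbstractIndex object]
  take AsyncActor:  [AbstractIndex object] + [AbstractIndex object] + [AsyncActor AsyncPool AbstractIndex object]
  take AsyncPool:  [AbstractIndex object] + [AbstractIndex object] + [AsyncPool AbstractIndex object]
  take AbstractIndex:  [AbstractIndex object] + [AbstractIndex object] + [AbstractIndex object]
  take object:  [object] + [object] + [object]

SafeView, FastView, SmartTask, SmartStore, RemoteStore, FastRecord, AsyncActor, AsyncPool, AbstractIndex, object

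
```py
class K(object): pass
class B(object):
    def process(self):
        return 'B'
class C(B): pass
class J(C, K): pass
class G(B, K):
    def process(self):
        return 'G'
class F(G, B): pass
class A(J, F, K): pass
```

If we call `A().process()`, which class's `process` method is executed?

L[A] = A + merge(L[J], L[F], L[K], [J F K])
  take J:  [J C B K object] + [F G B K object] + [K object] + [J F K]
  take C:  [C B K object] + [F G B K object] + [K object] + [F K]
  take F:  [B K object] + [F G B K object] + [K object] + [F K]
  take G:  [B K object] + [G B K object] + [K object] + [K]
  take B:  [B K object] + [B K object] + [K object] + [K]
  take K:  [K object] + [K object] + [K object] + [K]
  take object:  [object] + [object] + [object]
MRO: A J C F G B K object
process is defined in: B, G. First along the MRO is G.

G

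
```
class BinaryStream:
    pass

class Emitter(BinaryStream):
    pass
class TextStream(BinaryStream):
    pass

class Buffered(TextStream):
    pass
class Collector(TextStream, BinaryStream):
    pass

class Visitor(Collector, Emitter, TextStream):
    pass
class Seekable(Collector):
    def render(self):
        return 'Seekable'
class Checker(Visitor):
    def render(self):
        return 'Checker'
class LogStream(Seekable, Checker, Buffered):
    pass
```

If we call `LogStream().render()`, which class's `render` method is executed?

L[LogStream] = LogStream + merge(L[Seekable], L[Checker], L[Buffered], [Seekable Checker Buffered])
  take Seekable:  [Seekable Collector TextStream BinaryStream object] + [Checker Visitor Collector Emitter TextStream BinaryStream object] + [Buffered TextStream BinaryStream object] + [Seekable Checker Buffered]
  take Checker:  [Collector TextStream BinaryStream object] + [Checker Visitor Collector Emitter TextStream BinaryStream object] + [Buffered TextStream BinaryStream object] + [Checker Buffered]
  take Visitor:  [Collector TextStream BinaryStream object] + [Visitor Collector Emitter TextStream BinaryStream object] + [Buffered TextStream BinaryStream object] + [Buffered]
  take Collector:  [Collector TextStream BinaryStream object] + [Collector Emitter TextStream BinaryStream object] + [Buffered TextStream BinaryStream object] + [Buffered]
  take Emitter:  [TextStream BinaryStream object] + [Emitter TextStream BinaryStream object] + [Buffered TextStream BinaryStream object] + [Buffered]
  take Buffered:  [TextStream BinaryStream object] + [TextStream BinaryStream object] + [Buffered TextStream BinaryStream object] + [Buffered]
  take TextStream:  [TextStream BinaryStream object] + [TextStream BinaryStream object] + [TextStream BinaryStream object]
  take BinaryStream:  [BinaryStream object] + [BinaryStream object] + [BinaryStream object]
  take object:  [object] + [object] + [object]
MRO: LogStream Seekable Checker Visitor Collector Emitter Buffered TextStream BinaryStream object
render is defined in: Checker, Seekable. First along the MRO is Seekable.

Seekable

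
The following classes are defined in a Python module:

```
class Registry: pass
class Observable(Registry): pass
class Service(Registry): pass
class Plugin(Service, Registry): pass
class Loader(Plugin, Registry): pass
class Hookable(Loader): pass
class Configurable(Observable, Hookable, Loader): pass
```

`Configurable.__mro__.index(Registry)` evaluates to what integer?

6

L[Configurable] = Configurable + merge(L[Observable], L[Hookable], L[Loader], [Observable Hookable Loader])
  take Observable:  [Observable Registry object] + [Hookable Loader Plugin Service Registry object] + [Loader Plugin Service Registry object] + [Observable Hookable Loader]
  take Hookable:  [Registry object] + [Hookable Loader Plugin Service Registry object] + [Loader Plugin Service Registry object] + [Hookable Loader]
  take Loader:  [Registry object] + [Loader Plugin Service Registry object] + [Loader Plugin Service Registry object] + [Loader]
  take Plugin:  [Registry object] + [Plugin Service Registry object] + [Plugin Service Registry object]
  take Service:  [Registry object] + [Service Registry object] + [Service Registry object]
  take Registry:  [Registry object] + [Registry object] + [Registry object]
  take object:  [object] + [object] + [object]
MRO: Configurable Observable Hookable Loader Plugin Service Registry object
Registry sits at index 6.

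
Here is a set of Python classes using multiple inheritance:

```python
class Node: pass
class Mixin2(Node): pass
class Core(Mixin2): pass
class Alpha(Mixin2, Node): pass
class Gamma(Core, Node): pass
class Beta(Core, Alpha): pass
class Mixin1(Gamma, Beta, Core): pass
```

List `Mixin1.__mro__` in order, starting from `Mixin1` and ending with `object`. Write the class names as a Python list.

[Mixin1, Gamma, Beta, Core, Alpha, Mixin2, Node, object]

L[Mixin1] = Mixin1 + merge(L[Gamma], L[Beta], L[Core], [Gamma Beta Core])
  take Gamma:  [Gamma Core Mixin2 Node object] + [Beta Core Alpha Mixin2 Node object] + [Core Mixin2 Node object] + [Gamma Beta Core]
  take Beta:  [Core Mixin2 Node object] + [Beta Core Alpha Mixin2 Node object] + [Core Mixin2 Node object] + [Beta Core]
  take Core:  [Core Mixin2 Node object] + [Core Alpha Mixin2 Node object] + [Core Mixin2 Node object] + [Core]
  take Alpha:  [Mixin2 Node object] + [Alpha Mixin2 Node object] + [Mixin2 Node object]
  take Mixin2:  [Mixin2 Node object] + [Mixin2 Node object] + [Mixin2 Node object]
  take Node:  [Node object] + [Node object] + [Node object]
  take object:  [object] + [object] + [object]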